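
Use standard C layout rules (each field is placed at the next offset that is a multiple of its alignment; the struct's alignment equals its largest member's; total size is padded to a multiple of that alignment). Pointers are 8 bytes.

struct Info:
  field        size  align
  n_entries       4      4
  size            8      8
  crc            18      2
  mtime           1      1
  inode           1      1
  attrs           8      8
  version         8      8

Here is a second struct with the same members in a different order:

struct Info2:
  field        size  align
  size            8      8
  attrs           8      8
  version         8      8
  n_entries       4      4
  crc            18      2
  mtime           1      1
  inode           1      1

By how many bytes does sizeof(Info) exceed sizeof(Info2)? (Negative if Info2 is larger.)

@0: n_entries [4B, align 4] → 4
+4 pad (align 8)
@8: size [8B, align 8] → 16
@16: crc [18B, align 2] → 34
@34: mtime [1B, align 1] → 35
@35: inode [1B, align 1] → 36
+4 pad (align 8)
@40: attrs [8B, align 8] → 48
@48: version [8B, align 8] → 56
size 56, align 8
— Info2 —
@0: size [8B, align 8] → 8
@8: attrs [8B, align 8] → 16
@16: version [8B, align 8] → 24
@24: n_entries [4B, align 4] → 28
@28: crc [18B, align 2] → 46
@46: mtime [1B, align 1] → 47
@47: inode [1B, align 1] → 48
size 48, align 8
56 − 48 = 8

8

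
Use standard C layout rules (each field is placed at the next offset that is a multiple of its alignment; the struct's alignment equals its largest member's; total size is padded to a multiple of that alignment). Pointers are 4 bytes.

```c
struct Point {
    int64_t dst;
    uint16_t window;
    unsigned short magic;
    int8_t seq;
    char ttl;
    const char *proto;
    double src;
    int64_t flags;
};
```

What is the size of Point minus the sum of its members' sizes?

0..8  dst  (8B, 8-aligned)
8..10  window  (2B, 2-aligned)
10..12  magic  (2B, 2-aligned)
12..13  seq  (1B, 1-aligned)
13..14  ttl  (1B, 1-aligned)
14..16  -- padding (2B)
16..20  proto  (4B, 4-aligned)
20..24  -- padding (4B)
24..32  src  (8B, 8-aligned)
32..40  flags  (8B, 8-aligned)
sizeof = 40, alignof = 8
data bytes 34, size 40 → padding 6

6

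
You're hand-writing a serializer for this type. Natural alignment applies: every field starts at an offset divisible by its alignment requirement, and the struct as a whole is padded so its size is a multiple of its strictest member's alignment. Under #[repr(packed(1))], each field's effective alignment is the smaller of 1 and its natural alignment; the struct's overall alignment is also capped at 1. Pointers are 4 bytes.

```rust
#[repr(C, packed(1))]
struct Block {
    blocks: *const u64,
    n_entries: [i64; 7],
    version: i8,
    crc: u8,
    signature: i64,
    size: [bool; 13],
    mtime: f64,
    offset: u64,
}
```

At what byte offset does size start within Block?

0..4  blocks  (4B, 1-aligned)
4..60  n_entries  (56B, 1-aligned)
60..61  version  (1B, 1-aligned)
61..62  crc  (1B, 1-aligned)
62..70  signature  (8B, 1-aligned)
70..83  size  (13B, 1-aligned)

70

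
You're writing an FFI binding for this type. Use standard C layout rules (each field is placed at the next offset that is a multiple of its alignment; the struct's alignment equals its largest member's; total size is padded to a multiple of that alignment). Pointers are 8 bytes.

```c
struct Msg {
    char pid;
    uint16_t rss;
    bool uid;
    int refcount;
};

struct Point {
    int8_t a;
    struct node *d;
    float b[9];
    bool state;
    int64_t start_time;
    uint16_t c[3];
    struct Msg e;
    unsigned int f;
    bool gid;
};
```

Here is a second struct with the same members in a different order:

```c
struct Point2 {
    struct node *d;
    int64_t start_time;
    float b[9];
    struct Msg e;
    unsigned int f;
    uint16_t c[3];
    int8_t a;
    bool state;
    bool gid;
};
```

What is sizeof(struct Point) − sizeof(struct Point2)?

Msg: @0: pid [1B, align 1] → 1; +1 pad (align 2); @2: rss [2B, align 2] → 4; @4: uid [1B, align 1] → 5; +3 pad (align 4); @8: refcount [4B, align 4] → 12; size 12, align 4
@0: a [1B, align 1] → 1
+7 pad (align 8)
@8: d [8B, align 8] → 16
@16: b [36B, align 4] → 52
@52: state [1B, align 1] → 53
+3 pad (align 8)
@56: start_time [8B, align 8] → 64
@64: c [6B, align 2] → 70
+2 pad (align 4)
@72: e [12B, align 4] → 84
@84: f [4B, align 4] → 88
@88: gid [1B, align 1] → 89
+7 tail pad (align 8)
size 96, align 8
— Point2 —
@0: d [8B, align 8] → 8
@8: start_time [8B, align 8] → 16
@16: b [36B, align 4] → 52
@52: e [12B, align 4] → 64
@64: f [4B, align 4] → 68
@68: c [6B, align 2] → 74
@74: a [1B, align 1] → 75
@75: state [1B, align 1] → 76
@76: gid [1B, align 1] → 77
+3 tail pad (align 8)
size 80, align 8
96 − 80 = 16

16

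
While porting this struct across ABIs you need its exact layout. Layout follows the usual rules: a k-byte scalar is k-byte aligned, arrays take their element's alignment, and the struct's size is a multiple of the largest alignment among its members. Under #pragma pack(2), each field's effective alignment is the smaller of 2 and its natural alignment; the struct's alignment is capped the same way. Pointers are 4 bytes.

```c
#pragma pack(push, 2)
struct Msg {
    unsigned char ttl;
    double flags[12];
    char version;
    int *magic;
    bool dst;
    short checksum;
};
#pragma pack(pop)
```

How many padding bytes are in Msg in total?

ttl at 0 (size 1, align 1) → ends 1
pad 1 to align 2 for flags
flags at 2 (size 96, align 2) → ends 98
version at 98 (size 1, align 1) → ends 99
pad 1 to align 2 for magic
magic at 100 (size 4, align 2) → ends 104
dst at 104 (size 1, align 1) → ends 105
pad 1 to align 2 for checksum
checksum at 106 (size 2, align 2) → ends 108
total 108 bytes, alignment 2
data bytes 105, size 108 → padding 3

3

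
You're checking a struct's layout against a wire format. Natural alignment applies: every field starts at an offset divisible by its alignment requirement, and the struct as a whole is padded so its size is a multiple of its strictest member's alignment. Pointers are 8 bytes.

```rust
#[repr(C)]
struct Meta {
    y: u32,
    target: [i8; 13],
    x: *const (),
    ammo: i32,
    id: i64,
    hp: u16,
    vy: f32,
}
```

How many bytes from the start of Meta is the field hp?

48

@0: y [4B, align 4] → 4
@4: target [13B, align 1] → 17
+7 pad (align 8)
@24: x [8B, align 8] → 32
@32: ammo [4B, align 4] → 36
+4 pad (align 8)
@40: id [8B, align 8] → 48
@48: hp [2B, align 2] → 50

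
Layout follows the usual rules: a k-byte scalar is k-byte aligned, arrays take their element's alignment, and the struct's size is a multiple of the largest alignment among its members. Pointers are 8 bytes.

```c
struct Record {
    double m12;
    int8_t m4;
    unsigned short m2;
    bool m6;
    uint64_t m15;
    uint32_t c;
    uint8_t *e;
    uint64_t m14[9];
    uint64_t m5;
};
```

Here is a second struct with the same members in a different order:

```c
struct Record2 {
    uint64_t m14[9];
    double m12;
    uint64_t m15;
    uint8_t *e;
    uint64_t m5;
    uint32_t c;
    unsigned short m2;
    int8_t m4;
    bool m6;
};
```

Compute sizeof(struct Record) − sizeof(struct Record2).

8

@0: m12 [8B, align 8] → 8
@8: m4 [1B, align 1] → 9
+1 pad (align 2)
@10: m2 [2B, align 2] → 12
@12: m6 [1B, align 1] → 13
+3 pad (align 8)
@16: m15 [8B, align 8] → 24
@24: c [4B, align 4] → 28
+4 pad (align 8)
@32: e [8B, align 8] → 40
@40: m14 [72B, align 8] → 112
@112: m5 [8B, align 8] → 120
size 120, align 8
— Record2 —
@0: m14 [72B, align 8] → 72
@72: m12 [8B, align 8] → 80
@80: m15 [8B, align 8] → 88
@88: e [8B, align 8] → 96
@96: m5 [8B, align 8] → 104
@104: c [4B, align 4] → 108
@108: m2 [2B, align 2] → 110
@110: m4 [1B, align 1] → 111
@111: m6 [1B, align 1] → 112
size 112, align 8
120 − 112 = 8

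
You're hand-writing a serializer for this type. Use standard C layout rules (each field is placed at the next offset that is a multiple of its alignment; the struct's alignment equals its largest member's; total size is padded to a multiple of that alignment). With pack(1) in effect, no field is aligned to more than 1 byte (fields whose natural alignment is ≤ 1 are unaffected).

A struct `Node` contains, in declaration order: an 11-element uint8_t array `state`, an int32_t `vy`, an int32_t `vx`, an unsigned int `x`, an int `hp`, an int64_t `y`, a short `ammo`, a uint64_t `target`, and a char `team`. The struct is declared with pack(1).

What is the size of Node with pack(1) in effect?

46

@0: state [11B, align 1] → 11
@11: vy [4B, align 1] → 15
@15: vx [4B, align 1] → 19
@19: x [4B, align 1] → 23
@23: hp [4B, align 1] → 27
@27: y [8B, align 1] → 35
@35: ammo [2B, align 1] → 37
@37: target [8B, align 1] → 45
@45: team [1B, align 1] → 46
size 46, align 1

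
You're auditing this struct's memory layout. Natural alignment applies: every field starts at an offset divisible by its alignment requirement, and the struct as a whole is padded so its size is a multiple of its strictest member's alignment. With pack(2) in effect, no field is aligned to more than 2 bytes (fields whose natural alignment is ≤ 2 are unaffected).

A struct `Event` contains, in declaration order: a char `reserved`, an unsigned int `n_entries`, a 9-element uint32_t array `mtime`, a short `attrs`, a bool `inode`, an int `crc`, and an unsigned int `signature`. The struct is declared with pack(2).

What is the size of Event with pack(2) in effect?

reserved at 0 (size 1, align 1) → ends 1
pad 1 to align 2 for n_entries
n_entries at 2 (size 4, align 2) → ends 6
mtime at 6 (size 36, align 2) → ends 42
attrs at 42 (size 2, align 2) → ends 44
inode at 44 (size 1, align 1) → ends 45
pad 1 to align 2 for crc
crc at 46 (size 4, align 2) → ends 50
signature at 50 (size 4, align 2) → ends 54
total 54 bytes, alignment 2

54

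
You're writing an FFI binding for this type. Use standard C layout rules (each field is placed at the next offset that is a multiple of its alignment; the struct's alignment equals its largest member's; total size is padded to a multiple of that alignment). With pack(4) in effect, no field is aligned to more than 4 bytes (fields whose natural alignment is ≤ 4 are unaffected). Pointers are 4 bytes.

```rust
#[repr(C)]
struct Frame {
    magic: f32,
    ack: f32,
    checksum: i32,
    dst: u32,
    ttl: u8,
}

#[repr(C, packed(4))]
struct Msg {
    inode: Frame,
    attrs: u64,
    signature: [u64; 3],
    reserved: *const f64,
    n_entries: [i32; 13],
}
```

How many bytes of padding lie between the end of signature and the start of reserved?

Frame: @0: magic [4B, align 4] → 4; @4: ack [4B, align 4] → 8; @8: checksum [4B, align 4] → 12; @12: dst [4B, align 4] → 16; @16: ttl [1B, align 1] → 17; +3 tail pad (align 4); size 20, align 4
@0: inode [20B, align 4] → 20
@20: attrs [8B, align 4] → 28
@28: signature [24B, align 4] → 52
@52: reserved [4B, align 4] → 56

0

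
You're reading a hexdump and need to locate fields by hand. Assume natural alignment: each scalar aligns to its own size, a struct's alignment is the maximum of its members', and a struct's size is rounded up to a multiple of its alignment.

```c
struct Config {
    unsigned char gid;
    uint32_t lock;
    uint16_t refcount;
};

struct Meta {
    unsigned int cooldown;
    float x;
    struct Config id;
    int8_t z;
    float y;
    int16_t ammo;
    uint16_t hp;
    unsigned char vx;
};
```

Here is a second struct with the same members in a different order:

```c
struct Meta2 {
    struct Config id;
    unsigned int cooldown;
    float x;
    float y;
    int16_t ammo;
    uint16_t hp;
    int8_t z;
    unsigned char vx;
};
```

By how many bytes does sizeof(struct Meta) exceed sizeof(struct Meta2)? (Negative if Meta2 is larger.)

4

Config: @0: gid [1B, align 1] → 1; +3 pad (align 4); @4: lock [4B, align 4] → 8; @8: refcount [2B, align 2] → 10; +2 tail pad (align 4); size 12, align 4
@0: cooldown [4B, align 4] → 4
@4: x [4B, align 4] → 8
@8: id [12B, align 4] → 20
@20: z [1B, align 1] → 21
+3 pad (align 4)
@24: y [4B, align 4] → 28
@28: ammo [2B, align 2] → 30
@30: hp [2B, align 2] → 32
@32: vx [1B, align 1] → 33
+3 tail pad (align 4)
size 36, align 4
— Meta2 —
@0: id [12B, align 4] → 12
@12: cooldown [4B, align 4] → 16
@16: x [4B, align 4] → 20
@20: y [4B, align 4] → 24
@24: ammo [2B, align 2] → 26
@26: hp [2B, align 2] → 28
@28: z [1B, align 1] → 29
@29: vx [1B, align 1] → 30
+2 tail pad (align 4)
size 32, align 4
36 − 32 = 4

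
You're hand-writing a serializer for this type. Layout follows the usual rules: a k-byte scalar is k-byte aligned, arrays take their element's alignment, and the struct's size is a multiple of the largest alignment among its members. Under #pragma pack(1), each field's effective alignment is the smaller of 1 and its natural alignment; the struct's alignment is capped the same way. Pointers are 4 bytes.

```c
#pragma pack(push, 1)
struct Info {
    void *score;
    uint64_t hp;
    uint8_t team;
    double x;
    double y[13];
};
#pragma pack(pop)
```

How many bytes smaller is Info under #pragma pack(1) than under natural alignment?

11

natural layout:
  score at 0 (size 4, align 4) → ends 4
  pad 4 to align 8 for hp
  hp at 8 (size 8, align 8) → ends 16
  team at 16 (size 1, align 1) → ends 17
  pad 7 to align 8 for x
  x at 24 (size 8, align 8) → ends 32
  y at 32 (size 104, align 8) → ends 136
  total 136 bytes, alignment 8
packed(1) layout:
  score at 0 (size 4, align 1) → ends 4
  hp at 4 (size 8, align 1) → ends 12
  team at 12 (size 1, align 1) → ends 13
  x at 13 (size 8, align 1) → ends 21
  y at 21 (size 104, align 1) → ends 125
  total 125 bytes, alignment 1
136 − 125 = 11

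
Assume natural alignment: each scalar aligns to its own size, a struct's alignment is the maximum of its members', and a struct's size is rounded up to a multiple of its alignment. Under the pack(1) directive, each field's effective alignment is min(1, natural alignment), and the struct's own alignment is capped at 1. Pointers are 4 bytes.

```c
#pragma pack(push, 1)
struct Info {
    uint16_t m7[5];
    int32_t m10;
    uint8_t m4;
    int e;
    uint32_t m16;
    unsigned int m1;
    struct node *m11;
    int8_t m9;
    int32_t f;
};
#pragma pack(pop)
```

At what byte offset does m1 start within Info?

0..10  m7  (10B, 1-aligned)
10..14  m10  (4B, 1-aligned)
14..15  m4  (1B, 1-aligned)
15..19  e  (4B, 1-aligned)
19..23  m16  (4B, 1-aligned)
23..27  m1  (4B, 1-aligned)

23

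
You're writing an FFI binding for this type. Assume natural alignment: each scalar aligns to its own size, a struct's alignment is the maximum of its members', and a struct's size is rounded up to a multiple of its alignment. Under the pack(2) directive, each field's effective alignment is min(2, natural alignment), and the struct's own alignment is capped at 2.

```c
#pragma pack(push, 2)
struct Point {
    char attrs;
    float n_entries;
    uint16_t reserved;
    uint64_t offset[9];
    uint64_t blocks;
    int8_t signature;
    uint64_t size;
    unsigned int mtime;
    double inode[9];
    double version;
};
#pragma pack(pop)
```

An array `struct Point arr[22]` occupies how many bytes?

0..1  attrs  (1B, 1-aligned)
1..2  -- padding (1B)
2..6  n_entries  (4B, 2-aligned)
6..8  reserved  (2B, 2-aligned)
8..80  offset  (72B, 2-aligned)
80..88  blocks  (8B, 2-aligned)
88..89  signature  (1B, 1-aligned)
89..90  -- padding (1B)
90..98  size  (8B, 2-aligned)
98..102  mtime  (4B, 2-aligned)
102..174  inode  (72B, 2-aligned)
174..182  version  (8B, 2-aligned)
sizeof = 182, alignof = 2
array of 22: 22 × 182 = 4004

4004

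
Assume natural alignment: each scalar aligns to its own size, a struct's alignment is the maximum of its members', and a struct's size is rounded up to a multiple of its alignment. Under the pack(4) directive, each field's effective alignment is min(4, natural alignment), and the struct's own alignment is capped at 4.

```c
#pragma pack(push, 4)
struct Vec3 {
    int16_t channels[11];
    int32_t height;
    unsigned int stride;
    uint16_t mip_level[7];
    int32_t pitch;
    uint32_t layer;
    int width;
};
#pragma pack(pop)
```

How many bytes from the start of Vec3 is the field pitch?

48

@0: channels [22B, align 2] → 22
+2 pad (align 4)
@24: height [4B, align 4] → 28
@28: stride [4B, align 4] → 32
@32: mip_level [14B, align 2] → 46
+2 pad (align 4)
@48: pitch [4B, align 4] → 52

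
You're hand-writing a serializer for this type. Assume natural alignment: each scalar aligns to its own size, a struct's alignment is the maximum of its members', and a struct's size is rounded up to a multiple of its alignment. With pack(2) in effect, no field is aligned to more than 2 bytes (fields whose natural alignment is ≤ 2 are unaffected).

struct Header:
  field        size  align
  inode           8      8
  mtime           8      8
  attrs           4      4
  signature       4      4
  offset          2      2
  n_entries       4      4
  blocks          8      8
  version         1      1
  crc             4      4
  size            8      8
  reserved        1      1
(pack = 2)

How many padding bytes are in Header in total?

inode at 0 (size 8, align 2) → ends 8
mtime at 8 (size 8, align 2) → ends 16
attrs at 16 (size 4, align 2) → ends 20
signature at 20 (size 4, align 2) → ends 24
offset at 24 (size 2, align 2) → ends 26
n_entries at 26 (size 4, align 2) → ends 30
blocks at 30 (size 8, align 2) → ends 38
version at 38 (size 1, align 1) → ends 39
pad 1 to align 2 for crc
crc at 40 (size 4, align 2) → ends 44
size at 44 (size 8, align 2) → ends 52
reserved at 52 (size 1, align 1) → ends 53
tail pad 1 to reach multiple of 2
total 54 bytes, alignment 2
data bytes 52, size 54 → padding 2

2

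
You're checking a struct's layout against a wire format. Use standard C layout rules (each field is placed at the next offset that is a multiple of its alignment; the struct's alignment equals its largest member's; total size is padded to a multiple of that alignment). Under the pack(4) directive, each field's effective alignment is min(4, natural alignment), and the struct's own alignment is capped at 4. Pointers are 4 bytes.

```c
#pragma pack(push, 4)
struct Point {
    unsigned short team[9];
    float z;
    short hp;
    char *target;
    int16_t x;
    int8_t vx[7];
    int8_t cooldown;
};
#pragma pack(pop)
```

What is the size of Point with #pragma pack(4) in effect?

@0: team [18B, align 2] → 18
+2 pad (align 4)
@20: z [4B, align 4] → 24
@24: hp [2B, align 2] → 26
+2 pad (align 4)
@28: target [4B, align 4] → 32
@32: x [2B, align 2] → 34
@34: vx [7B, align 1] → 41
@41: cooldown [1B, align 1] → 42
+2 tail pad (align 4)
size 44, align 4

44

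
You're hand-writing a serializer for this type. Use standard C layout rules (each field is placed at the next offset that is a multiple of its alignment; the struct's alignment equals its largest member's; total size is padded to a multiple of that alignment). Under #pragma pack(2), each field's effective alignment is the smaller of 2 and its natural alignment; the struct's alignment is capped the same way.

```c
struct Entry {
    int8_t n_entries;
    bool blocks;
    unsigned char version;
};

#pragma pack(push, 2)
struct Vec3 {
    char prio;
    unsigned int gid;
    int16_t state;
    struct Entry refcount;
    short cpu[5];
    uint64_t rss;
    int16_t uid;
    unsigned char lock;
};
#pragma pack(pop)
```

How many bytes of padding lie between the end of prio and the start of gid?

Entry: 0..1  n_entries  (1B, 1-aligned); 1..2  blocks  (1B, 1-aligned); 2..3  version  (1B, 1-aligned); sizeof = 3, alignof = 1
0..1  prio  (1B, 1-aligned)
1..2  -- padding (1B)
2..6  gid  (4B, 2-aligned)

1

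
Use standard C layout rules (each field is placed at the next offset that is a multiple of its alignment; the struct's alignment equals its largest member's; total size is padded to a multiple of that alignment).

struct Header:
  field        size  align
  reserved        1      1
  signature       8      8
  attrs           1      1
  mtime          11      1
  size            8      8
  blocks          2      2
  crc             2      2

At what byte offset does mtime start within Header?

0..1  reserved  (1B, 1-aligned)
1..8  -- padding (7B)
8..16  signature  (8B, 8-aligned)
16..17  attrs  (1B, 1-aligned)
17..28  mtime  (11B, 1-aligned)

17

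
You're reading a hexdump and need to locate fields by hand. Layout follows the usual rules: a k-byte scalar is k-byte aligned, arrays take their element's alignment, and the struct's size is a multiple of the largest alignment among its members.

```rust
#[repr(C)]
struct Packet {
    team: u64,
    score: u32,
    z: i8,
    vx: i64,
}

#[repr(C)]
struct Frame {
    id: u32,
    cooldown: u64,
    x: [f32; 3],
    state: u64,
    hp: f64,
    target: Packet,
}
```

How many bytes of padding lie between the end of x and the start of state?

4

Packet: 0..8  team  (8B, 8-aligned); 8..12  score  (4B, 4-aligned); 12..13  z  (1B, 1-aligned); 13..16  -- padding (3B); 16..24  vx  (8B, 8-aligned); sizeof = 24, alignof = 8
0..4  id  (4B, 4-aligned)
4..8  -- padding (4B)
8..16  cooldown  (8B, 8-aligned)
16..28  x  (12B, 4-aligned)
28..32  -- padding (4B)
32..40  state  (8B, 8-aligned)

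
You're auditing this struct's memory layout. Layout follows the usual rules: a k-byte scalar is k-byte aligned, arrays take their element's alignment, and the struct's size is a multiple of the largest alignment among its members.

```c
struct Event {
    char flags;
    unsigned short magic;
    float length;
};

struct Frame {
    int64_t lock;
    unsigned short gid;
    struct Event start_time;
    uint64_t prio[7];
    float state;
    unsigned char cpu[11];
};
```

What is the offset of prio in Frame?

Event: @0: flags [1B, align 1] → 1; +1 pad (align 2); @2: magic [2B, align 2] → 4; @4: length [4B, align 4] → 8; size 8, align 4
@0: lock [8B, align 8] → 8
@8: gid [2B, align 2] → 10
+2 pad (align 4)
@12: start_time [8B, align 4] → 20
+4 pad (align 8)
@24: prio [56B, align 8] → 80

24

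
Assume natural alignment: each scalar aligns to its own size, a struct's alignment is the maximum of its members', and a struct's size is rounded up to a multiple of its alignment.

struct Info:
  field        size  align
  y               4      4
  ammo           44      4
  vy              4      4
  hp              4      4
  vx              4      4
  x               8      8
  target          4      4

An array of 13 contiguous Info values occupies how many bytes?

1040

0..4  y  (4B, 4-aligned)
4..48  ammo  (44B, 4-aligned)
48..52  vy  (4B, 4-aligned)
52..56  hp  (4B, 4-aligned)
56..60  vx  (4B, 4-aligned)
60..64  -- padding (4B)
64..72  x  (8B, 8-aligned)
72..76  target  (4B, 4-aligned)
76..80  -- tail padding (4B)
sizeof = 80, alignof = 8
array of 13: 13 × 80 = 1040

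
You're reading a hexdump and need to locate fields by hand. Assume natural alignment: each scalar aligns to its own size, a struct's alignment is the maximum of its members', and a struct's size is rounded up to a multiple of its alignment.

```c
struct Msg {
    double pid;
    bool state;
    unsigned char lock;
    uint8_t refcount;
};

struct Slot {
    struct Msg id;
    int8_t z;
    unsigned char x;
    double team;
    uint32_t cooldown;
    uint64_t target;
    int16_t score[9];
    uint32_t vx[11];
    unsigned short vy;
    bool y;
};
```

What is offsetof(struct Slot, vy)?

Msg: 0..8  pid  (8B, 8-aligned); 8..9  state  (1B, 1-aligned); 9..10  lock  (1B, 1-aligned); 10..11  refcount  (1B, 1-aligned); 11..16  -- tail padding (5B); sizeof = 16, alignof = 8
0..16  id  (16B, 8-aligned)
16..17  z  (1B, 1-aligned)
17..18  x  (1B, 1-aligned)
18..24  -- padding (6B)
24..32  team  (8B, 8-aligned)
32..36  cooldown  (4B, 4-aligned)
36..40  -- padding (4B)
40..48  target  (8B, 8-aligned)
48..66  score  (18B, 2-aligned)
66..68  -- padding (2B)
68..112  vx  (44B, 4-aligned)
112..114  vy  (2B, 2-aligned)

112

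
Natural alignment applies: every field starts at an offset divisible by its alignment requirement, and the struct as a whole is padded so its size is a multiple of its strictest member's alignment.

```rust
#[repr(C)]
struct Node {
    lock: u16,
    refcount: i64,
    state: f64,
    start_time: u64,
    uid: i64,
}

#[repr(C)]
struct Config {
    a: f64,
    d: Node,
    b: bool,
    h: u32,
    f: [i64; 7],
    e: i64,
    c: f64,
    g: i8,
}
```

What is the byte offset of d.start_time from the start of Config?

Node: 0..2  lock  (2B, 2-aligned); 2..8  -- padding (6B); 8..16  refcount  (8B, 8-aligned); 16..24  state  (8B, 8-aligned); 24..32  start_time  (8B, 8-aligned); 32..40  uid  (8B, 8-aligned); sizeof = 40, alignof = 8
0..8  a  (8B, 8-aligned)
8..48  d  (40B, 8-aligned)
within Node: start_time at 24
8 + 24 = 32

32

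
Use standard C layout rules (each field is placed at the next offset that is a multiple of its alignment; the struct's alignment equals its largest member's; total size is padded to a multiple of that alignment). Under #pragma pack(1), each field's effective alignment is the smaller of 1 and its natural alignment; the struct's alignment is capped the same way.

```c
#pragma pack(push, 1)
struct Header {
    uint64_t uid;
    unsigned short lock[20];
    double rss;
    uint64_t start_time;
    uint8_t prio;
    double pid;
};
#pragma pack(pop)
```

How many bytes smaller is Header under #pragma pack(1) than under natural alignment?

natural layout:
  0..8  uid  (8B, 8-aligned)
  8..48  lock  (40B, 2-aligned)
  48..56  rss  (8B, 8-aligned)
  56..64  start_time  (8B, 8-aligned)
  64..65  prio  (1B, 1-aligned)
  65..72  -- padding (7B)
  72..80  pid  (8B, 8-aligned)
  sizeof = 80, alignof = 8
packed(1) layout:
  0..8  uid  (8B, 1-aligned)
  8..48  lock  (40B, 1-aligned)
  48..56  rss  (8B, 1-aligned)
  56..64  start_time  (8B, 1-aligned)
  64..65  prio  (1B, 1-aligned)
  65..73  pid  (8B, 1-aligned)
  sizeof = 73, alignof = 1
80 − 73 = 7

7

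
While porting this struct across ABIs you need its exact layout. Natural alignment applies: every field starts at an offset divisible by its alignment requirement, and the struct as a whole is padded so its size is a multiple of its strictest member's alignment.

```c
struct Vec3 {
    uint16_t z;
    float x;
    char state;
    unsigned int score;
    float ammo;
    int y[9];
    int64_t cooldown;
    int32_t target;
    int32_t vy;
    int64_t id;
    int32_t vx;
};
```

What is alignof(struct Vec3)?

member alignments: z=2, x=4, state=1, score=4, ammo=4, y=4, cooldown=8, target=4, vy=4, id=8, vx=4
max = 8

8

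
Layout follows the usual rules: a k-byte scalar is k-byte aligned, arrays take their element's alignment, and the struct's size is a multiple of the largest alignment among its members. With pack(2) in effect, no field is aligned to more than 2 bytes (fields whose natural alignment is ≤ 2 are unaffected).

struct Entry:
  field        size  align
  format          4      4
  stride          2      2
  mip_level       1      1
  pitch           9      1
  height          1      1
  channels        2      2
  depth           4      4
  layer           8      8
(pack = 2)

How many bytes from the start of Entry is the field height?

16

0..4  format  (4B, 2-aligned)
4..6  stride  (2B, 2-aligned)
6..7  mip_level  (1B, 1-aligned)
7..16  pitch  (9B, 1-aligned)
16..17  height  (1B, 1-aligned)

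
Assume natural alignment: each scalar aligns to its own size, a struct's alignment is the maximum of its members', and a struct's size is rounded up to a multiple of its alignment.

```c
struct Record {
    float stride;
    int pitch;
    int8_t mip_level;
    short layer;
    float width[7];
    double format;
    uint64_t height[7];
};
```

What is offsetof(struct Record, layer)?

10

@0: stride [4B, align 4] → 4
@4: pitch [4B, align 4] → 8
@8: mip_level [1B, align 1] → 9
+1 pad (align 2)
@10: layer [2B, align 2] → 12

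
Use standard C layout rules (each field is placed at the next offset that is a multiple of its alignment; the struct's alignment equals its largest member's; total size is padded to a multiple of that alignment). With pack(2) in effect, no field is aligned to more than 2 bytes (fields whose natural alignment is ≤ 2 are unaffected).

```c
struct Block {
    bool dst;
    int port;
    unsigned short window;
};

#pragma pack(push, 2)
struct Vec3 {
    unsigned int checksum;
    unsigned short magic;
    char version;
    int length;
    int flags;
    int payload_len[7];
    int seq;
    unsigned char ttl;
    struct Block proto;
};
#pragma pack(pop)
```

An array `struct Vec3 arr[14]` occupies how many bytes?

Block: dst at 0 (size 1, align 1) → ends 1; pad 3 to align 4 for port; port at 4 (size 4, align 4) → ends 8; window at 8 (size 2, align 2) → ends 10; tail pad 2 to reach multiple of 4; total 12 bytes, alignment 4
checksum at 0 (size 4, align 2) → ends 4
magic at 4 (size 2, align 2) → ends 6
version at 6 (size 1, align 1) → ends 7
pad 1 to align 2 for length
length at 8 (size 4, align 2) → ends 12
flags at 12 (size 4, align 2) → ends 16
payload_len at 16 (size 28, align 2) → ends 44
seq at 44 (size 4, align 2) → ends 48
ttl at 48 (size 1, align 1) → ends 49
pad 1 to align 2 for proto
proto at 50 (size 12, align 2) → ends 62
total 62 bytes, alignment 2
array of 14: 14 × 62 = 868

868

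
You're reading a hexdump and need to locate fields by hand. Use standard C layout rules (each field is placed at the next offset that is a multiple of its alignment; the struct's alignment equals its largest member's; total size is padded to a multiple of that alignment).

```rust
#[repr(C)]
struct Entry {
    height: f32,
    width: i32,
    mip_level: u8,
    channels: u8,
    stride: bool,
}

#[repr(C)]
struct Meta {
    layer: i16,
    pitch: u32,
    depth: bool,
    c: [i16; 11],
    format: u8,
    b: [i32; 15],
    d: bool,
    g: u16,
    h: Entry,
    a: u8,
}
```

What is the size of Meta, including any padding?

116 bytes

Entry: height at 0 (size 4, align 4) → ends 4; width at 4 (size 4, align 4) → ends 8; mip_level at 8 (size 1, align 1) → ends 9; channels at 9 (size 1, align 1) → ends 10; stride at 10 (size 1, align 1) → ends 11; tail pad 1 to reach multiple of 4; total 12 bytes, alignment 4
layer at 0 (size 2, align 2) → ends 2
pad 2 to align 4 for pitch
pitch at 4 (size 4, align 4) → ends 8
depth at 8 (size 1, align 1) → ends 9
pad 1 to align 2 for c
c at 10 (size 22, align 2) → ends 32
format at 32 (size 1, align 1) → ends 33
pad 3 to align 4 for b
b at 36 (size 60, align 4) → ends 96
d at 96 (size 1, align 1) → ends 97
pad 1 to align 2 for g
g at 98 (size 2, align 2) → ends 100
h at 100 (size 12, align 4) → ends 112
a at 112 (size 1, align 1) → ends 113
tail pad 3 to reach multiple of 4
total 116 bytes, alignment 4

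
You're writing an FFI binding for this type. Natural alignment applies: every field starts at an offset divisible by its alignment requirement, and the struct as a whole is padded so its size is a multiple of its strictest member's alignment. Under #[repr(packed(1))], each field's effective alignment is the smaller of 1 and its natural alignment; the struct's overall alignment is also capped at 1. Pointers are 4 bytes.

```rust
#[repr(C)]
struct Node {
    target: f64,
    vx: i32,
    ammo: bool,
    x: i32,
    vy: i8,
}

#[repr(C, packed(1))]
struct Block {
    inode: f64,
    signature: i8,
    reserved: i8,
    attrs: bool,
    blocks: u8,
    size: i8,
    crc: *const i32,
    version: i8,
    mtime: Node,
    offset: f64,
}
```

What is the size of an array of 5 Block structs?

Node: target at 0 (size 8, align 8) → ends 8; vx at 8 (size 4, align 4) → ends 12; ammo at 12 (size 1, align 1) → ends 13; pad 3 to align 4 for x; x at 16 (size 4, align 4) → ends 20; vy at 20 (size 1, align 1) → ends 21; tail pad 3 to reach multiple of 8; total 24 bytes, alignment 8
inode at 0 (size 8, align 1) → ends 8
signature at 8 (size 1, align 1) → ends 9
reserved at 9 (size 1, align 1) → ends 10
attrs at 10 (size 1, align 1) → ends 11
blocks at 11 (size 1, align 1) → ends 12
size at 12 (size 1, align 1) → ends 13
crc at 13 (size 4, align 1) → ends 17
version at 17 (size 1, align 1) → ends 18
mtime at 18 (size 24, align 1) → ends 42
offset at 42 (size 8, align 1) → ends 50
total 50 bytes, alignment 1
array of 5: 5 × 50 = 250

250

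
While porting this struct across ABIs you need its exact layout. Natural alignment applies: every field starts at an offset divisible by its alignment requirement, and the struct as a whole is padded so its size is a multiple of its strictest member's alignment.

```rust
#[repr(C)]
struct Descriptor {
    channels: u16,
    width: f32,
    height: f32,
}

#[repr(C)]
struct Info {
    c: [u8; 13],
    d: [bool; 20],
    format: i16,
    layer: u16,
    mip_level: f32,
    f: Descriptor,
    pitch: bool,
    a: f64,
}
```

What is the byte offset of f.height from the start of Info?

52

Descriptor: 0..2  channels  (2B, 2-aligned); 2..4  -- padding (2B); 4..8  width  (4B, 4-aligned); 8..12  height  (4B, 4-aligned); sizeof = 12, alignof = 4
0..13  c  (13B, 1-aligned)
13..33  d  (20B, 1-aligned)
33..34  -- padding (1B)
34..36  format  (2B, 2-aligned)
36..38  layer  (2B, 2-aligned)
38..40  -- padding (2B)
40..44  mip_level  (4B, 4-aligned)
44..56  f  (12B, 4-aligned)
within Descriptor: height at 8
44 + 8 = 52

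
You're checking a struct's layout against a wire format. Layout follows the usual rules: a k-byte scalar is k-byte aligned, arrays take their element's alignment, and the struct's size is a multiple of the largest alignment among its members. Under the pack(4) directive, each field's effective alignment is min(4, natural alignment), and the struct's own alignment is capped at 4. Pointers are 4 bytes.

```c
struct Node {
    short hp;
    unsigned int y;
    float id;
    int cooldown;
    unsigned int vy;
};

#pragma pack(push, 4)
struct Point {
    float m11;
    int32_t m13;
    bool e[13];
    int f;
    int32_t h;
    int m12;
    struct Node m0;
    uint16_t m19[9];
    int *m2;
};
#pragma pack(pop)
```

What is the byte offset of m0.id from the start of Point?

44

Node: @0: hp [2B, align 2] → 2; +2 pad (align 4); @4: y [4B, align 4] → 8; @8: id [4B, align 4] → 12; @12: cooldown [4B, align 4] → 16; @16: vy [4B, align 4] → 20; size 20, align 4
@0: m11 [4B, align 4] → 4
@4: m13 [4B, align 4] → 8
@8: e [13B, align 1] → 21
+3 pad (align 4)
@24: f [4B, align 4] → 28
@28: h [4B, align 4] → 32
@32: m12 [4B, align 4] → 36
@36: m0 [20B, align 4] → 56
within Node: id at 8
36 + 8 = 44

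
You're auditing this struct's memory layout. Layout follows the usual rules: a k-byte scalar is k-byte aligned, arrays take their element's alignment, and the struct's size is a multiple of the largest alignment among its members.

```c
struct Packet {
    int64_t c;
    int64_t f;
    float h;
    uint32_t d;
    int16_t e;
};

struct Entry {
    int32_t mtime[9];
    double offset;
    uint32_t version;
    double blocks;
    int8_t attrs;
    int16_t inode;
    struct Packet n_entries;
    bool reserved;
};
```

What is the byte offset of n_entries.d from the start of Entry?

Packet: 0..8  c  (8B, 8-aligned); 8..16  f  (8B, 8-aligned); 16..20  h  (4B, 4-aligned); 20..24  d  (4B, 4-aligned); 24..26  e  (2B, 2-aligned); 26..32  -- tail padding (6B); sizeof = 32, alignof = 8
0..36  mtime  (36B, 4-aligned)
36..40  -- padding (4B)
40..48  offset  (8B, 8-aligned)
48..52  version  (4B, 4-aligned)
52..56  -- padding (4B)
56..64  blocks  (8B, 8-aligned)
64..65  attrs  (1B, 1-aligned)
65..66  -- padding (1B)
66..68  inode  (2B, 2-aligned)
68..72  -- padding (4B)
72..104  n_entries  (32B, 8-aligned)
within Packet: d at 20
72 + 20 = 92

92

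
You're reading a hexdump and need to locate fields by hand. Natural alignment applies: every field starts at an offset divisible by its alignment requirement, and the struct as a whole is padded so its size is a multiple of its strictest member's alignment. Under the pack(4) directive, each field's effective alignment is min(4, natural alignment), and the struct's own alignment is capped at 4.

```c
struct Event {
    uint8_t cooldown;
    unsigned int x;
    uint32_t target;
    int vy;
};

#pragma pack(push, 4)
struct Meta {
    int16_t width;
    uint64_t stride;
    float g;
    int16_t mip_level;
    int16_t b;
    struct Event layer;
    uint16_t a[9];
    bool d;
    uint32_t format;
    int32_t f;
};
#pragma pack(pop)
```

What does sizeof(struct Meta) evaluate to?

Event: 0..1  cooldown  (1B, 1-aligned); 1..4  -- padding (3B); 4..8  x  (4B, 4-aligned); 8..12  target  (4B, 4-aligned); 12..16  vy  (4B, 4-aligned); sizeof = 16, alignof = 4
0..2  width  (2B, 2-aligned)
2..4  -- padding (2B)
4..12  stride  (8B, 4-aligned)
12..16  g  (4B, 4-aligned)
16..18  mip_level  (2B, 2-aligned)
18..20  b  (2B, 2-aligned)
20..36  layer  (16B, 4-aligned)
36..54  a  (18B, 2-aligned)
54..55  d  (1B, 1-aligned)
55..56  -- padding (1B)
56..60  format  (4B, 4-aligned)
60..64  f  (4B, 4-aligned)
sizeof = 64, alignof = 4

64 bytes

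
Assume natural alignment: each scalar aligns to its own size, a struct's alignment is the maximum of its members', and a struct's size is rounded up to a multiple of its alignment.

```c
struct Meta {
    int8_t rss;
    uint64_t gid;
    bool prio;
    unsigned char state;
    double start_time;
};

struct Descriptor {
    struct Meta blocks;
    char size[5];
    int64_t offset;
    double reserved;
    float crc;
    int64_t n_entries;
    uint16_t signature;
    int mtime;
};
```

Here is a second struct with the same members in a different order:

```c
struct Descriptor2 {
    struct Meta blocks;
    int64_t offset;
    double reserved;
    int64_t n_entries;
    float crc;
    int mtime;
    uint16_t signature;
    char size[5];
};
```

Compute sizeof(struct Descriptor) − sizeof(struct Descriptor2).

Meta: @0: rss [1B, align 1] → 1; +7 pad (align 8); @8: gid [8B, align 8] → 16; @16: prio [1B, align 1] → 17; @17: state [1B, align 1] → 18; +6 pad (align 8); @24: start_time [8B, align 8] → 32; size 32, align 8
@0: blocks [32B, align 8] → 32
@32: size [5B, align 1] → 37
+3 pad (align 8)
@40: offset [8B, align 8] → 48
@48: reserved [8B, align 8] → 56
@56: crc [4B, align 4] → 60
+4 pad (align 8)
@64: n_entries [8B, align 8] → 72
@72: signature [2B, align 2] → 74
+2 pad (align 4)
@76: mtime [4B, align 4] → 80
size 80, align 8
— Descriptor2 —
@0: blocks [32B, align 8] → 32
@32: offset [8B, align 8] → 40
@40: reserved [8B, align 8] → 48
@48: n_entries [8B, align 8] → 56
@56: crc [4B, align 4] → 60
@60: mtime [4B, align 4] → 64
@64: signature [2B, align 2] → 66
@66: size [5B, align 1] → 71
+1 tail pad (align 8)
size 72, align 8
80 − 72 = 8

8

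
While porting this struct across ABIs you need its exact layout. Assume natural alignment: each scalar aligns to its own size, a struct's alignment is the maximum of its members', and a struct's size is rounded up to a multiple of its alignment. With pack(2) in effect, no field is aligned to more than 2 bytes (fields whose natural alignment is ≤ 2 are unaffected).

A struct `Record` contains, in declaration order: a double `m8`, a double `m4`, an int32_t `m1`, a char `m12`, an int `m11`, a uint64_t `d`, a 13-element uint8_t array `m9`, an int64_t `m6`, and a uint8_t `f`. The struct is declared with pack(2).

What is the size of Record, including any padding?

0..8  m8  (8B, 2-aligned)
8..16  m4  (8B, 2-aligned)
16..20  m1  (4B, 2-aligned)
20..21  m12  (1B, 1-aligned)
21..22  -- padding (1B)
22..26  m11  (4B, 2-aligned)
26..34  d  (8B, 2-aligned)
34..47  m9  (13B, 1-aligned)
47..48  -- padding (1B)
48..56  m6  (8B, 2-aligned)
56..57  f  (1B, 1-aligned)
57..58  -- tail padding (1B)
sizeof = 58, alignof = 2

58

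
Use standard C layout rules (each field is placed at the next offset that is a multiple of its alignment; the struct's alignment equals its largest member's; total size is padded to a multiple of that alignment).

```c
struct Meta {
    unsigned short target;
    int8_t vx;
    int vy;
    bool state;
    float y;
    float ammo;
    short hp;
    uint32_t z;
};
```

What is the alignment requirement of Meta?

member alignments: target=2, vx=1, vy=4, state=1, y=4, ammo=4, hp=2, z=4
max = 4

4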